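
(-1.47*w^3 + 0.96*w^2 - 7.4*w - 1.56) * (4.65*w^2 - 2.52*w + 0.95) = -6.8355*w^5 + 8.1684*w^4 - 38.2257*w^3 + 12.306*w^2 - 3.0988*w - 1.482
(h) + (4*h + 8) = 5*h + 8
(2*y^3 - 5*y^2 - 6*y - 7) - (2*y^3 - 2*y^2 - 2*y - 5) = -3*y^2 - 4*y - 2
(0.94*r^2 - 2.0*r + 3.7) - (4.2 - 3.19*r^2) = 4.13*r^2 - 2.0*r - 0.5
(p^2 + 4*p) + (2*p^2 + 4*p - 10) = 3*p^2 + 8*p - 10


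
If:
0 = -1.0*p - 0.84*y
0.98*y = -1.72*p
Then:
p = 0.00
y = 0.00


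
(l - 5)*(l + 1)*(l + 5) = l^3 + l^2 - 25*l - 25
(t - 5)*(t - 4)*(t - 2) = t^3 - 11*t^2 + 38*t - 40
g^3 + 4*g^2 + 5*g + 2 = (g + 1)^2*(g + 2)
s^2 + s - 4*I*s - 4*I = (s + 1)*(s - 4*I)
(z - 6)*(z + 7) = z^2 + z - 42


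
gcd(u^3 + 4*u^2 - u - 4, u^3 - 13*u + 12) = u^2 + 3*u - 4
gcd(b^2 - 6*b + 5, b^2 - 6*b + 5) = b^2 - 6*b + 5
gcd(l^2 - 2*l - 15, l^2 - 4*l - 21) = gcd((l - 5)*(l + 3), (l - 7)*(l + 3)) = l + 3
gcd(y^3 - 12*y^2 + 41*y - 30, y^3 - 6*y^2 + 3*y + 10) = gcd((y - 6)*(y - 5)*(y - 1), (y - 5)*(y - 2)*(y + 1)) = y - 5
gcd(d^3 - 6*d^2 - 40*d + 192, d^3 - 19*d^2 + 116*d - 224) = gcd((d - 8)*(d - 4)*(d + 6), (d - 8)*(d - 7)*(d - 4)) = d^2 - 12*d + 32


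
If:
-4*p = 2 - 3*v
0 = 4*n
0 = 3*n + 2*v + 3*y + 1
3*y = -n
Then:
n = 0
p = -7/8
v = -1/2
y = 0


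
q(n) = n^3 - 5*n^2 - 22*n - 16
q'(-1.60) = 1.68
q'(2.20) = -29.48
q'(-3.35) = 45.17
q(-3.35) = -36.01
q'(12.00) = 290.00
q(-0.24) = -11.02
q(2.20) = -77.95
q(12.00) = 728.00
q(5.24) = -124.69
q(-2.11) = -1.23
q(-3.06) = -24.15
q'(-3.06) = 36.69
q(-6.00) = -280.00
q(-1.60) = 2.30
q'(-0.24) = -19.43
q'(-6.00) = 146.00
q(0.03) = -16.66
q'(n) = 3*n^2 - 10*n - 22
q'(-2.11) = 12.46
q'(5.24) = 7.97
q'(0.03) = -22.30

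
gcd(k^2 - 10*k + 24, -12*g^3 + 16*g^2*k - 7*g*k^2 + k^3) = 1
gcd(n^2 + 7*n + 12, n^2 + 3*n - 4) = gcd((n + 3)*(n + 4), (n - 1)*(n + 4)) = n + 4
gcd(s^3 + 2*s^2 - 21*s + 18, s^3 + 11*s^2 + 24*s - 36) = s^2 + 5*s - 6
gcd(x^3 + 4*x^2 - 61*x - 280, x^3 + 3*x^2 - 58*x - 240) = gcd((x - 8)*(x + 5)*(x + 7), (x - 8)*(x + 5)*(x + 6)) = x^2 - 3*x - 40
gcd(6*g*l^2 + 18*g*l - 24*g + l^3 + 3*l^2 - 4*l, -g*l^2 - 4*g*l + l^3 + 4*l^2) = l + 4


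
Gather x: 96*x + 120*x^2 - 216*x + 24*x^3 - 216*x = 24*x^3 + 120*x^2 - 336*x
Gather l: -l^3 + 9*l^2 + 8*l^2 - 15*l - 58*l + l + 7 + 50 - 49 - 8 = -l^3 + 17*l^2 - 72*l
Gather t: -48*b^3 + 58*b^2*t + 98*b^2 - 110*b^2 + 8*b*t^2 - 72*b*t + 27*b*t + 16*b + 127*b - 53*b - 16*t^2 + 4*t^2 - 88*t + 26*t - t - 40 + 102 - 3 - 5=-48*b^3 - 12*b^2 + 90*b + t^2*(8*b - 12) + t*(58*b^2 - 45*b - 63) + 54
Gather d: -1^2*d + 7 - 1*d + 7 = 14 - 2*d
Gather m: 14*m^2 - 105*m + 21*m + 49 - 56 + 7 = 14*m^2 - 84*m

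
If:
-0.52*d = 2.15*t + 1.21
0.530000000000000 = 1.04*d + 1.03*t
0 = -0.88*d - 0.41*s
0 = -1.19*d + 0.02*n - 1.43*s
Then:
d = 1.40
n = -131.84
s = -3.01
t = -0.90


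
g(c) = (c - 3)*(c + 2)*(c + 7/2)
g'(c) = (c - 3)*(c + 2) + (c - 3)*(c + 7/2) + (c + 2)*(c + 7/2) = 3*c^2 + 5*c - 19/2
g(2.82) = -5.48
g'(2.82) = 28.46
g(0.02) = -21.19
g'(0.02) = -9.40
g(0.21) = -22.88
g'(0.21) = -8.32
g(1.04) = -27.05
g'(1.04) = -1.06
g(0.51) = -25.06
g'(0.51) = -6.17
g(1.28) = -26.97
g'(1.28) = 1.82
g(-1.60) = -3.50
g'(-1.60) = -9.82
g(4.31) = 64.56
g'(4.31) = 67.78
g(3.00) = 0.00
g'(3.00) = 32.50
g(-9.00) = -462.00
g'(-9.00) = 188.50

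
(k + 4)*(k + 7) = k^2 + 11*k + 28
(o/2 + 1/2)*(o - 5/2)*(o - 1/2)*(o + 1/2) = o^4/2 - 3*o^3/4 - 11*o^2/8 + 3*o/16 + 5/16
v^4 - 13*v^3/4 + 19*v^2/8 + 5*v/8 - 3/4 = (v - 2)*(v - 1)*(v - 3/4)*(v + 1/2)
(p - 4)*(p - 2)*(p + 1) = p^3 - 5*p^2 + 2*p + 8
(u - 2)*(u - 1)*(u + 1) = u^3 - 2*u^2 - u + 2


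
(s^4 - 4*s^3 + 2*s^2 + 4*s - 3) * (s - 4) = s^5 - 8*s^4 + 18*s^3 - 4*s^2 - 19*s + 12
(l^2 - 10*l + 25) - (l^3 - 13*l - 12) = -l^3 + l^2 + 3*l + 37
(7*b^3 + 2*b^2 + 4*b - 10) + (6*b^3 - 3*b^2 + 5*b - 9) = 13*b^3 - b^2 + 9*b - 19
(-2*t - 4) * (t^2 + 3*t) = -2*t^3 - 10*t^2 - 12*t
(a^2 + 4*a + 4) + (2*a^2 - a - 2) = 3*a^2 + 3*a + 2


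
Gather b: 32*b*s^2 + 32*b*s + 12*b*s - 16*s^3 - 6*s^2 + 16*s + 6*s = b*(32*s^2 + 44*s) - 16*s^3 - 6*s^2 + 22*s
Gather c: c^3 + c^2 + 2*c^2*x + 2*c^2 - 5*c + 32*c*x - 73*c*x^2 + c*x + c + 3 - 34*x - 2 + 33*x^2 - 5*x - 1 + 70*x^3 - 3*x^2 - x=c^3 + c^2*(2*x + 3) + c*(-73*x^2 + 33*x - 4) + 70*x^3 + 30*x^2 - 40*x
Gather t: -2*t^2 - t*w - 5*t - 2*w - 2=-2*t^2 + t*(-w - 5) - 2*w - 2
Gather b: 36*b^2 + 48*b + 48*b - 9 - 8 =36*b^2 + 96*b - 17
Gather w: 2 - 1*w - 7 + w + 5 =0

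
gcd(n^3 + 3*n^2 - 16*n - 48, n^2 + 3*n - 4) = n + 4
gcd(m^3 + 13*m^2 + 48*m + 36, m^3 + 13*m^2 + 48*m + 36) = m^3 + 13*m^2 + 48*m + 36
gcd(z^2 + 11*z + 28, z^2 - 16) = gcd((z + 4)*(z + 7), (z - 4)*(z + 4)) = z + 4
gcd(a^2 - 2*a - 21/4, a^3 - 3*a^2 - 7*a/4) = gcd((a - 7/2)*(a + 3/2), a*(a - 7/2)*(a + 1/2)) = a - 7/2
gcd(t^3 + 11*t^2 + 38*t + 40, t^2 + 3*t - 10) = t + 5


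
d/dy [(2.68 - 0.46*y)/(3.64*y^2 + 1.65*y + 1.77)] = (1.6744*y^2 - 19.5104*y - 5.2362)/(13.2496*y^4 + 12.012*y^3 + 15.6081*y^2 + 5.841*y + 3.1329)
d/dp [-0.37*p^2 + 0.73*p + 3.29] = 0.73 - 0.74*p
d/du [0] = 0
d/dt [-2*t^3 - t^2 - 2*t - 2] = -6*t^2 - 2*t - 2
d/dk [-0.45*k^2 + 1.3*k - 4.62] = 1.3 - 0.9*k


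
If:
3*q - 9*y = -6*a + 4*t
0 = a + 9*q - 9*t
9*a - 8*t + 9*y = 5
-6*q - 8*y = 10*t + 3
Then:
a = 1311/7046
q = -5771/21138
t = -889/3523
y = 1023/7046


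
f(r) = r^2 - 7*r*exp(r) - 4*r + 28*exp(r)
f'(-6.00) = -15.84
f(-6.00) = 60.17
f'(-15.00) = -34.00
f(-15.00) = 285.00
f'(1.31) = 42.46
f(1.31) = 66.26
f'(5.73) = -5877.83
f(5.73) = -3719.59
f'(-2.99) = -7.87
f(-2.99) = 23.36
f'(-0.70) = 7.46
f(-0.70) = 19.63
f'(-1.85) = -2.36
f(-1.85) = 17.26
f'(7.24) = -41366.23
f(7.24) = -31594.59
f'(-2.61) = -6.33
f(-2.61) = 20.65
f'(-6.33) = -16.54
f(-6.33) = 65.52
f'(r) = -7*r*exp(r) + 2*r + 21*exp(r) - 4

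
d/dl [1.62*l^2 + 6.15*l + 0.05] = 3.24*l + 6.15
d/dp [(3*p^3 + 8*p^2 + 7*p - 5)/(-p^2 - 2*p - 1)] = (-3*p^3 - 9*p^2 - 9*p - 17)/(p^3 + 3*p^2 + 3*p + 1)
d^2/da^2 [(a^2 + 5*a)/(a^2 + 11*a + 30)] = -12/(a^3 + 18*a^2 + 108*a + 216)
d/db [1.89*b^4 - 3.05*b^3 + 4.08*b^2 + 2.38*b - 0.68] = 7.56*b^3 - 9.15*b^2 + 8.16*b + 2.38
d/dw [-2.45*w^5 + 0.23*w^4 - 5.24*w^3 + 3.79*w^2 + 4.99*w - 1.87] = -12.25*w^4 + 0.92*w^3 - 15.72*w^2 + 7.58*w + 4.99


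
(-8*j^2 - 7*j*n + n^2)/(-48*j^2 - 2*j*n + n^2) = (j + n)/(6*j + n)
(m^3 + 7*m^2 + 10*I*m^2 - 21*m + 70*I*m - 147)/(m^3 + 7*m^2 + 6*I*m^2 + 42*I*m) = (m^2 + 10*I*m - 21)/(m*(m + 6*I))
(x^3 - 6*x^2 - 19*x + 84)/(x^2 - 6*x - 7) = (x^2 + x - 12)/(x + 1)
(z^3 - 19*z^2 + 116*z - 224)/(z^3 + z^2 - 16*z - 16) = (z^2 - 15*z + 56)/(z^2 + 5*z + 4)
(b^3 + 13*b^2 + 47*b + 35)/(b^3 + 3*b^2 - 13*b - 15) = (b + 7)/(b - 3)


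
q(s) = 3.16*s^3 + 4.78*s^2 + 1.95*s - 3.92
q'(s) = 9.48*s^2 + 9.56*s + 1.95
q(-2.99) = -51.49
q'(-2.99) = 58.12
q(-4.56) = -213.05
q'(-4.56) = 155.48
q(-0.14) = -4.11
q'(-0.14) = 0.80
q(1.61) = 24.80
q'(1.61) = 41.91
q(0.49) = -1.45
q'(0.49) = 8.91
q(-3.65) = -101.02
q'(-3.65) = 93.35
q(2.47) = 77.68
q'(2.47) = 83.40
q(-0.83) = -4.05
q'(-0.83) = 0.55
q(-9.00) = -1937.93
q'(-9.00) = 683.79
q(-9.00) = -1937.93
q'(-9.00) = 683.79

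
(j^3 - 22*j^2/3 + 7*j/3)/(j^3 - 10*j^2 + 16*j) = (3*j^2 - 22*j + 7)/(3*(j^2 - 10*j + 16))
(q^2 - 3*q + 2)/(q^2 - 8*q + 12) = (q - 1)/(q - 6)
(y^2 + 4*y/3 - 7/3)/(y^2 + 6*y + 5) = (3*y^2 + 4*y - 7)/(3*(y^2 + 6*y + 5))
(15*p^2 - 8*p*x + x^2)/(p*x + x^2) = (15*p^2 - 8*p*x + x^2)/(x*(p + x))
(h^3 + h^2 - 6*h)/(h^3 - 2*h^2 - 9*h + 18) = h/(h - 3)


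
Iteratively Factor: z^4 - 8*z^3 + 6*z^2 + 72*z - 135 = (z - 5)*(z^3 - 3*z^2 - 9*z + 27) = (z - 5)*(z - 3)*(z^2 - 9) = (z - 5)*(z - 3)*(z + 3)*(z - 3)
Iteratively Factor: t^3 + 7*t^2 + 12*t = (t)*(t^2 + 7*t + 12) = t*(t + 3)*(t + 4)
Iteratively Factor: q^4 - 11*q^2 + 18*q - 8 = (q - 2)*(q^3 + 2*q^2 - 7*q + 4) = (q - 2)*(q - 1)*(q^2 + 3*q - 4) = (q - 2)*(q - 1)^2*(q + 4)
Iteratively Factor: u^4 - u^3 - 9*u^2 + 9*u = (u + 3)*(u^3 - 4*u^2 + 3*u) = (u - 3)*(u + 3)*(u^2 - u) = (u - 3)*(u - 1)*(u + 3)*(u)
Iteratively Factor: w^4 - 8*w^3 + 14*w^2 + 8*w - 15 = (w - 1)*(w^3 - 7*w^2 + 7*w + 15) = (w - 1)*(w + 1)*(w^2 - 8*w + 15) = (w - 3)*(w - 1)*(w + 1)*(w - 5)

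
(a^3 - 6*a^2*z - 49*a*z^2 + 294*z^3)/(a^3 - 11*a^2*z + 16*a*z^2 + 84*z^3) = (a + 7*z)/(a + 2*z)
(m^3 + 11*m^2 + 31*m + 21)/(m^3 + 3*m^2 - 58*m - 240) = (m^3 + 11*m^2 + 31*m + 21)/(m^3 + 3*m^2 - 58*m - 240)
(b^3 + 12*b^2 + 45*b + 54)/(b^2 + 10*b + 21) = (b^2 + 9*b + 18)/(b + 7)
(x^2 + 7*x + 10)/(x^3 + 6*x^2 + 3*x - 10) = 1/(x - 1)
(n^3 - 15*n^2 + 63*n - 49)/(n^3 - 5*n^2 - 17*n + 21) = (n - 7)/(n + 3)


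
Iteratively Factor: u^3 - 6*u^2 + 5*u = (u - 1)*(u^2 - 5*u) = u*(u - 1)*(u - 5)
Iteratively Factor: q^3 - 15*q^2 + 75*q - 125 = (q - 5)*(q^2 - 10*q + 25) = (q - 5)^2*(q - 5)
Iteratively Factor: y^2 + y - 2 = (y - 1)*(y + 2)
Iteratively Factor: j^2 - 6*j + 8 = (j - 4)*(j - 2)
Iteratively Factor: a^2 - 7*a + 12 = (a - 4)*(a - 3)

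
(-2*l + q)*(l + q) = -2*l^2 - l*q + q^2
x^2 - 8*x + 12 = (x - 6)*(x - 2)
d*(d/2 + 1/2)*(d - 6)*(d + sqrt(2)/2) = d^4/2 - 5*d^3/2 + sqrt(2)*d^3/4 - 3*d^2 - 5*sqrt(2)*d^2/4 - 3*sqrt(2)*d/2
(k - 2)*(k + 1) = k^2 - k - 2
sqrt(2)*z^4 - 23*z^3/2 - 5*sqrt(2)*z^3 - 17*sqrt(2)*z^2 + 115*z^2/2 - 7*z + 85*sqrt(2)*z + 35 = (z - 5)*(z - 7*sqrt(2))*(z + sqrt(2))*(sqrt(2)*z + 1/2)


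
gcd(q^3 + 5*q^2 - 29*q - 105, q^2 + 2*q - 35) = q^2 + 2*q - 35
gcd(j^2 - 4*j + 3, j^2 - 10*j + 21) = j - 3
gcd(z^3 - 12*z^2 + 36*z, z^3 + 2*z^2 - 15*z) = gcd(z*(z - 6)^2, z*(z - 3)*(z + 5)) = z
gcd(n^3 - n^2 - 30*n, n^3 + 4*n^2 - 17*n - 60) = n + 5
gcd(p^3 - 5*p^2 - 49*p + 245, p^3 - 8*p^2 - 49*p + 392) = p^2 - 49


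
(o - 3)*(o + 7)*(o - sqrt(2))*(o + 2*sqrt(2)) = o^4 + sqrt(2)*o^3 + 4*o^3 - 25*o^2 + 4*sqrt(2)*o^2 - 21*sqrt(2)*o - 16*o + 84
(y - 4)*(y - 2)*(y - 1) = y^3 - 7*y^2 + 14*y - 8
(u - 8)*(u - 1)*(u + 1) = u^3 - 8*u^2 - u + 8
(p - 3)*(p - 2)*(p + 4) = p^3 - p^2 - 14*p + 24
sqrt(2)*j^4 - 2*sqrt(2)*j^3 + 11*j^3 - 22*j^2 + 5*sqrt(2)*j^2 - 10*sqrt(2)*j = j*(j - 2)*(j + 5*sqrt(2))*(sqrt(2)*j + 1)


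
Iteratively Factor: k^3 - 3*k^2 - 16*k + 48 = (k - 4)*(k^2 + k - 12) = (k - 4)*(k - 3)*(k + 4)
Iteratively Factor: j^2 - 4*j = (j - 4)*(j)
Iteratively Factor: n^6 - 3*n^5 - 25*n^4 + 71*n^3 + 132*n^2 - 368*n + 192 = (n - 4)*(n^5 + n^4 - 21*n^3 - 13*n^2 + 80*n - 48) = (n - 4)*(n - 1)*(n^4 + 2*n^3 - 19*n^2 - 32*n + 48) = (n - 4)*(n - 1)^2*(n^3 + 3*n^2 - 16*n - 48) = (n - 4)^2*(n - 1)^2*(n^2 + 7*n + 12) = (n - 4)^2*(n - 1)^2*(n + 3)*(n + 4)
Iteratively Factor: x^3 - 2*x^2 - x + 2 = (x - 1)*(x^2 - x - 2) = (x - 2)*(x - 1)*(x + 1)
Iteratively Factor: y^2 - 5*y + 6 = (y - 3)*(y - 2)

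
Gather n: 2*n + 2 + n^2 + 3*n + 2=n^2 + 5*n + 4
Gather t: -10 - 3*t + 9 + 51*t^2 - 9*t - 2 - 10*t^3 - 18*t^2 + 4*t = -10*t^3 + 33*t^2 - 8*t - 3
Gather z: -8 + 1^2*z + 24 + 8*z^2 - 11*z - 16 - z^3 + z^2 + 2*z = -z^3 + 9*z^2 - 8*z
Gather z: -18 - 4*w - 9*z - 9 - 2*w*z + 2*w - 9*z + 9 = -2*w + z*(-2*w - 18) - 18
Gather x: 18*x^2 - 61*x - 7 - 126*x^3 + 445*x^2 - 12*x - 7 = -126*x^3 + 463*x^2 - 73*x - 14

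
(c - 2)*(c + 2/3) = c^2 - 4*c/3 - 4/3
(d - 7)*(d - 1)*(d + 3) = d^3 - 5*d^2 - 17*d + 21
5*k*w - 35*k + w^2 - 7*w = (5*k + w)*(w - 7)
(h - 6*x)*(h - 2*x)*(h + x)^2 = h^4 - 6*h^3*x - 3*h^2*x^2 + 16*h*x^3 + 12*x^4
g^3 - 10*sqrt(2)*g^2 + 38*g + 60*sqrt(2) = (g - 6*sqrt(2))*(g - 5*sqrt(2))*(g + sqrt(2))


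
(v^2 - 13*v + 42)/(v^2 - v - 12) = (-v^2 + 13*v - 42)/(-v^2 + v + 12)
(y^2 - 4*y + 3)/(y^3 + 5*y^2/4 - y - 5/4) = 4*(y - 3)/(4*y^2 + 9*y + 5)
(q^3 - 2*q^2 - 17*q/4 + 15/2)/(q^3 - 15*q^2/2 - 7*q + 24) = (q - 5/2)/(q - 8)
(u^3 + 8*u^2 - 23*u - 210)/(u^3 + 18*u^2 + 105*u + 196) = (u^2 + u - 30)/(u^2 + 11*u + 28)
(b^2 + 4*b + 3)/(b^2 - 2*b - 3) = (b + 3)/(b - 3)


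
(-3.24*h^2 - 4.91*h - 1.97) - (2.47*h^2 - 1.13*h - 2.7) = -5.71*h^2 - 3.78*h + 0.73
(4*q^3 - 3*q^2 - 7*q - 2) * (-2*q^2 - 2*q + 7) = -8*q^5 - 2*q^4 + 48*q^3 - 3*q^2 - 45*q - 14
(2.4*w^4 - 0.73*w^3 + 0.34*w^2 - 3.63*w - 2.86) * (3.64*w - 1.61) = 8.736*w^5 - 6.5212*w^4 + 2.4129*w^3 - 13.7606*w^2 - 4.5661*w + 4.6046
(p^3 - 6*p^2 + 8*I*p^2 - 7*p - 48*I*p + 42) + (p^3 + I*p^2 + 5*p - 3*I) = 2*p^3 - 6*p^2 + 9*I*p^2 - 2*p - 48*I*p + 42 - 3*I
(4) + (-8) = -4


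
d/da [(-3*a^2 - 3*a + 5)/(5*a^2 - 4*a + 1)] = (27*a^2 - 56*a + 17)/(25*a^4 - 40*a^3 + 26*a^2 - 8*a + 1)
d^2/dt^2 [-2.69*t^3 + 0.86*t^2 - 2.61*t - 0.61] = 1.72 - 16.14*t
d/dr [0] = 0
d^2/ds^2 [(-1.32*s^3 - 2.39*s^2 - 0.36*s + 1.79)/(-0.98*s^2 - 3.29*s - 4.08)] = (2.8421709430404e-14*s^4 + 3.29966000000005*s^3 + 38.6599920000001*s^2 + 88.575036*s + 45.469082)/(0.941192*s^6 + 9.479148*s^5 + 43.57815*s^4 + 114.539705*s^3 + 181.4274*s^2 + 164.299968*s + 67.917312)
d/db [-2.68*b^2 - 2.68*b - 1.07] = -5.36*b - 2.68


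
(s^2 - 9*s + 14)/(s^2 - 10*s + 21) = (s - 2)/(s - 3)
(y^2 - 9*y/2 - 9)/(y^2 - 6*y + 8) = (y^2 - 9*y/2 - 9)/(y^2 - 6*y + 8)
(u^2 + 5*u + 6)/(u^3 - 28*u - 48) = (u + 3)/(u^2 - 2*u - 24)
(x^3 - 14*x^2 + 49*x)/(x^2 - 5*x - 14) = x*(x - 7)/(x + 2)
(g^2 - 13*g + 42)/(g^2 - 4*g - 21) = (g - 6)/(g + 3)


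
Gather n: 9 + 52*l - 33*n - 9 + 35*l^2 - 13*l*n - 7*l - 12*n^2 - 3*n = 35*l^2 + 45*l - 12*n^2 + n*(-13*l - 36)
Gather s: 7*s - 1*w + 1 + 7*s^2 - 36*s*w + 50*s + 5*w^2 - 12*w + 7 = 7*s^2 + s*(57 - 36*w) + 5*w^2 - 13*w + 8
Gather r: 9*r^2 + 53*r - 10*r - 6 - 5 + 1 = 9*r^2 + 43*r - 10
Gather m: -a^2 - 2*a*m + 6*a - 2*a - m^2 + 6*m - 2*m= -a^2 + 4*a - m^2 + m*(4 - 2*a)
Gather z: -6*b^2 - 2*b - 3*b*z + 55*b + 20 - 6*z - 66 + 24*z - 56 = -6*b^2 + 53*b + z*(18 - 3*b) - 102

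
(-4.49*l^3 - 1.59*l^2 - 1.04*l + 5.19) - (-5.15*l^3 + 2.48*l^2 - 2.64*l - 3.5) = 0.66*l^3 - 4.07*l^2 + 1.6*l + 8.69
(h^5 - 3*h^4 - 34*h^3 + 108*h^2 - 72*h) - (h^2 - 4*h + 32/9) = h^5 - 3*h^4 - 34*h^3 + 107*h^2 - 68*h - 32/9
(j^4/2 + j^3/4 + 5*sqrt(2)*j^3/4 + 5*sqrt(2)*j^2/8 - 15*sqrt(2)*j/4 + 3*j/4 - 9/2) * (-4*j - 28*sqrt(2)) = -2*j^5 - 19*sqrt(2)*j^4 - j^4 - 70*j^3 - 19*sqrt(2)*j^3/2 - 38*j^2 + 15*sqrt(2)*j^2 - 21*sqrt(2)*j + 228*j + 126*sqrt(2)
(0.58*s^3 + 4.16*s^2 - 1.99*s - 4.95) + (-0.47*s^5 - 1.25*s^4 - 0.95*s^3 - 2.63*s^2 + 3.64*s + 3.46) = -0.47*s^5 - 1.25*s^4 - 0.37*s^3 + 1.53*s^2 + 1.65*s - 1.49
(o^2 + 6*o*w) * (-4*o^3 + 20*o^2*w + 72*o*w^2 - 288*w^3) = -4*o^5 - 4*o^4*w + 192*o^3*w^2 + 144*o^2*w^3 - 1728*o*w^4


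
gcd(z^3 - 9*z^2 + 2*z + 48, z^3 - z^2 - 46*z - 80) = z^2 - 6*z - 16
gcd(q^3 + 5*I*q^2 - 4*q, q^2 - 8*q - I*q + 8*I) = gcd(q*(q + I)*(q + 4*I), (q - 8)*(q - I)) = 1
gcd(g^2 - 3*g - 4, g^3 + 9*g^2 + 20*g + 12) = g + 1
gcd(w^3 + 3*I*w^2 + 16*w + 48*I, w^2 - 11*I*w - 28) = w - 4*I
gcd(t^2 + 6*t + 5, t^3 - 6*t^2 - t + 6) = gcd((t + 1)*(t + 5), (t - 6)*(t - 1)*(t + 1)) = t + 1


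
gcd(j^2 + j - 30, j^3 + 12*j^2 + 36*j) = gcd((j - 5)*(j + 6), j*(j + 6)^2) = j + 6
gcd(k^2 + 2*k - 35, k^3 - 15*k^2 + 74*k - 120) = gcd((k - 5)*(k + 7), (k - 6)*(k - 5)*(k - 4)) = k - 5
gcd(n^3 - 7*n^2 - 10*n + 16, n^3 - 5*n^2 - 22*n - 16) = n^2 - 6*n - 16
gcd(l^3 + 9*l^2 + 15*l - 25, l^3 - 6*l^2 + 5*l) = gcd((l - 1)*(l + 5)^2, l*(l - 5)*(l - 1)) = l - 1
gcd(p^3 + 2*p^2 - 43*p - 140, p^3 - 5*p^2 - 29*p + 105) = p^2 - 2*p - 35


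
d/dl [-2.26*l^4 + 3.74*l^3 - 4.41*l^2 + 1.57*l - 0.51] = -9.04*l^3 + 11.22*l^2 - 8.82*l + 1.57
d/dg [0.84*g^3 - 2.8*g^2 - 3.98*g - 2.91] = 2.52*g^2 - 5.6*g - 3.98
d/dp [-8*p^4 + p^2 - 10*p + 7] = -32*p^3 + 2*p - 10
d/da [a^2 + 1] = 2*a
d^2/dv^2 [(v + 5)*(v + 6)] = 2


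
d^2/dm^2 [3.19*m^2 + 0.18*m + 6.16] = 6.38000000000000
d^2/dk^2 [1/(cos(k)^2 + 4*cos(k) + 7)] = (-4*sin(k)^4 - 10*sin(k)^2 + 43*cos(k) - 3*cos(3*k) + 32)/(-sin(k)^2 + 4*cos(k) + 8)^3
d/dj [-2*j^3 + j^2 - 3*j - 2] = -6*j^2 + 2*j - 3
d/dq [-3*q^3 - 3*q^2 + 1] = 3*q*(-3*q - 2)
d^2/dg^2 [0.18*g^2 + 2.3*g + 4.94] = 0.360000000000000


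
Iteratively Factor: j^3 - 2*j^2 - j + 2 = (j + 1)*(j^2 - 3*j + 2) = (j - 1)*(j + 1)*(j - 2)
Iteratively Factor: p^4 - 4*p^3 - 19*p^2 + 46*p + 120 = (p + 3)*(p^3 - 7*p^2 + 2*p + 40) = (p - 4)*(p + 3)*(p^2 - 3*p - 10) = (p - 5)*(p - 4)*(p + 3)*(p + 2)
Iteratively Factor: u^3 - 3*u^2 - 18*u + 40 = (u + 4)*(u^2 - 7*u + 10) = (u - 2)*(u + 4)*(u - 5)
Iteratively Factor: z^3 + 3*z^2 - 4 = (z - 1)*(z^2 + 4*z + 4) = (z - 1)*(z + 2)*(z + 2)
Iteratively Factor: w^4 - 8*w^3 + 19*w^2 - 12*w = (w)*(w^3 - 8*w^2 + 19*w - 12) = w*(w - 3)*(w^2 - 5*w + 4) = w*(w - 4)*(w - 3)*(w - 1)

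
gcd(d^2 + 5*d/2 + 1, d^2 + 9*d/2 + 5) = d + 2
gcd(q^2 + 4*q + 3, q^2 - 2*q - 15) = q + 3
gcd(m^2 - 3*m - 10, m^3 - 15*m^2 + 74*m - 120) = m - 5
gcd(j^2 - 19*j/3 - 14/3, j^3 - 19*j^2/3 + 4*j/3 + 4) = j + 2/3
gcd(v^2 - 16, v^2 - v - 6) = 1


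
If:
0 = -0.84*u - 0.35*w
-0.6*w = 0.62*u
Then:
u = 0.00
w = 0.00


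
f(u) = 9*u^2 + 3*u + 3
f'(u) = 18*u + 3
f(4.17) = 172.01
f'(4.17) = 78.06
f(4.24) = 177.52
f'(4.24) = 79.32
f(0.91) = 13.18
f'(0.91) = 19.38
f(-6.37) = 349.08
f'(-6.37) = -111.66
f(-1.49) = 18.51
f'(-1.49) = -23.82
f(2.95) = 90.17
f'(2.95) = 56.10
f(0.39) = 5.54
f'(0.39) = 10.02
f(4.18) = 172.79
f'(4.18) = 78.24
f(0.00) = 3.00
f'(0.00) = 3.00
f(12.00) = 1335.00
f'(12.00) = 219.00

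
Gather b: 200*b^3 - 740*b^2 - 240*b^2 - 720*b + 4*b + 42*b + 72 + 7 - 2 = 200*b^3 - 980*b^2 - 674*b + 77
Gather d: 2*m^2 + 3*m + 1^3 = 2*m^2 + 3*m + 1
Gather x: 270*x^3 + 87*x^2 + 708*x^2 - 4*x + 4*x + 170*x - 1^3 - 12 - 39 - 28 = 270*x^3 + 795*x^2 + 170*x - 80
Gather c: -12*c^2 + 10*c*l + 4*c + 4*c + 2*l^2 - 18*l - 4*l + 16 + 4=-12*c^2 + c*(10*l + 8) + 2*l^2 - 22*l + 20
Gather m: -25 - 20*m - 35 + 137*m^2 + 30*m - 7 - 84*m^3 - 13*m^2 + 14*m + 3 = -84*m^3 + 124*m^2 + 24*m - 64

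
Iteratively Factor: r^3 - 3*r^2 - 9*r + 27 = (r + 3)*(r^2 - 6*r + 9) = (r - 3)*(r + 3)*(r - 3)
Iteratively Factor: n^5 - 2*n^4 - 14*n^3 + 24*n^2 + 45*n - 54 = (n + 2)*(n^4 - 4*n^3 - 6*n^2 + 36*n - 27) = (n - 3)*(n + 2)*(n^3 - n^2 - 9*n + 9) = (n - 3)*(n + 2)*(n + 3)*(n^2 - 4*n + 3) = (n - 3)^2*(n + 2)*(n + 3)*(n - 1)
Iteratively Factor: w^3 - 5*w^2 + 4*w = (w - 4)*(w^2 - w) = w*(w - 4)*(w - 1)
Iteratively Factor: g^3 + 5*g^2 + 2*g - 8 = (g - 1)*(g^2 + 6*g + 8) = (g - 1)*(g + 4)*(g + 2)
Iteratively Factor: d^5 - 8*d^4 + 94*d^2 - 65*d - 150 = (d + 1)*(d^4 - 9*d^3 + 9*d^2 + 85*d - 150) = (d - 2)*(d + 1)*(d^3 - 7*d^2 - 5*d + 75) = (d - 2)*(d + 1)*(d + 3)*(d^2 - 10*d + 25) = (d - 5)*(d - 2)*(d + 1)*(d + 3)*(d - 5)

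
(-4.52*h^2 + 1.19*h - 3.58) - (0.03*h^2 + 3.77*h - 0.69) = -4.55*h^2 - 2.58*h - 2.89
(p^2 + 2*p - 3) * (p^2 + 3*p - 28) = p^4 + 5*p^3 - 25*p^2 - 65*p + 84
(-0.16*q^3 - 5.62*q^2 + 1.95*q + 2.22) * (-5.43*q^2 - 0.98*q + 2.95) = 0.8688*q^5 + 30.6734*q^4 - 5.5529*q^3 - 30.5446*q^2 + 3.5769*q + 6.549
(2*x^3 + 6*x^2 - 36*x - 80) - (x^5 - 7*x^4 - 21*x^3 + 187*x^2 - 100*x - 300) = -x^5 + 7*x^4 + 23*x^3 - 181*x^2 + 64*x + 220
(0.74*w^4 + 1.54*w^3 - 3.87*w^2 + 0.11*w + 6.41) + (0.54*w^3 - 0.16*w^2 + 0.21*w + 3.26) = 0.74*w^4 + 2.08*w^3 - 4.03*w^2 + 0.32*w + 9.67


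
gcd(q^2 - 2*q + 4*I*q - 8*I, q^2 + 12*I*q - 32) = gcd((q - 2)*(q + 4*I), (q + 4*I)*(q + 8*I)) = q + 4*I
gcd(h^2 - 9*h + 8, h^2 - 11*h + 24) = h - 8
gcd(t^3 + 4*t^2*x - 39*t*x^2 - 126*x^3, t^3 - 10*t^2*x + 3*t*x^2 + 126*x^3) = -t^2 + 3*t*x + 18*x^2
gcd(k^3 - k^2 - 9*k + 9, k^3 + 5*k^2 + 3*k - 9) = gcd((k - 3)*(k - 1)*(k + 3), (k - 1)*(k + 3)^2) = k^2 + 2*k - 3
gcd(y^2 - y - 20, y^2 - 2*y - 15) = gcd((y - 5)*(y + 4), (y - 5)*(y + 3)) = y - 5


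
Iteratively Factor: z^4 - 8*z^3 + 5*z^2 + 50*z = (z + 2)*(z^3 - 10*z^2 + 25*z) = (z - 5)*(z + 2)*(z^2 - 5*z) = (z - 5)^2*(z + 2)*(z)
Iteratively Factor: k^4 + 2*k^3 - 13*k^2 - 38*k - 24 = (k + 2)*(k^3 - 13*k - 12) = (k + 1)*(k + 2)*(k^2 - k - 12) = (k - 4)*(k + 1)*(k + 2)*(k + 3)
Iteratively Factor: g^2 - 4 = (g - 2)*(g + 2)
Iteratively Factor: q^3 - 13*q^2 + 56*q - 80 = (q - 4)*(q^2 - 9*q + 20) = (q - 4)^2*(q - 5)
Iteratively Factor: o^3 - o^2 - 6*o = (o)*(o^2 - o - 6) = o*(o - 3)*(o + 2)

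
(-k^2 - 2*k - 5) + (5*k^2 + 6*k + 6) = 4*k^2 + 4*k + 1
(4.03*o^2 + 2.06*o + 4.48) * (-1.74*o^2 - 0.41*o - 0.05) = -7.0122*o^4 - 5.2367*o^3 - 8.8413*o^2 - 1.9398*o - 0.224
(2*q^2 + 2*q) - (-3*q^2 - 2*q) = 5*q^2 + 4*q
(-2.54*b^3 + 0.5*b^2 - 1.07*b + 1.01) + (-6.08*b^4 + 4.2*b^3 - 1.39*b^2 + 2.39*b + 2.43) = -6.08*b^4 + 1.66*b^3 - 0.89*b^2 + 1.32*b + 3.44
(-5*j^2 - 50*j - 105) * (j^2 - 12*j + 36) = -5*j^4 + 10*j^3 + 315*j^2 - 540*j - 3780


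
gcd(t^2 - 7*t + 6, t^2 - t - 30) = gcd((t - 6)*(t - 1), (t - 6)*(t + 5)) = t - 6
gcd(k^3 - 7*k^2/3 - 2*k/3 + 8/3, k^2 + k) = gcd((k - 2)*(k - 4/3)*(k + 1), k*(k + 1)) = k + 1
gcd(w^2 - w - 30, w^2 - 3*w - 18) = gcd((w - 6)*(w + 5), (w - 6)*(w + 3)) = w - 6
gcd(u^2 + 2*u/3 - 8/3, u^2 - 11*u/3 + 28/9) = u - 4/3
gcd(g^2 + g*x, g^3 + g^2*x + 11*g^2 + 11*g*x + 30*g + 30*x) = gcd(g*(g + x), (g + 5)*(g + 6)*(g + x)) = g + x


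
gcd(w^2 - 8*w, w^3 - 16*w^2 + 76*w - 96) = w - 8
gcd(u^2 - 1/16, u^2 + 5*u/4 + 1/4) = u + 1/4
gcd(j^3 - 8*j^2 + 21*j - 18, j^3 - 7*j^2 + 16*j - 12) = j^2 - 5*j + 6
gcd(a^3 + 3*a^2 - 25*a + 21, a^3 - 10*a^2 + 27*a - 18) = a^2 - 4*a + 3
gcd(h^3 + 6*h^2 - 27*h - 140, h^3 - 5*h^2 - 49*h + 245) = h^2 + 2*h - 35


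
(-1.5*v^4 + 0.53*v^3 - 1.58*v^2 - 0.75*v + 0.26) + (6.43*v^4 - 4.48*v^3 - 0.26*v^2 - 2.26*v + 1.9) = 4.93*v^4 - 3.95*v^3 - 1.84*v^2 - 3.01*v + 2.16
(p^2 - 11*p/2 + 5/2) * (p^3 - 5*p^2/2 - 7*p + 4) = p^5 - 8*p^4 + 37*p^3/4 + 145*p^2/4 - 79*p/2 + 10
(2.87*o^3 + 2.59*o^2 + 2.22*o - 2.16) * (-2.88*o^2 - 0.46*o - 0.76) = -8.2656*o^5 - 8.7794*o^4 - 9.7662*o^3 + 3.2312*o^2 - 0.6936*o + 1.6416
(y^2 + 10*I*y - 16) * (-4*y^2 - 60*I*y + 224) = -4*y^4 - 100*I*y^3 + 888*y^2 + 3200*I*y - 3584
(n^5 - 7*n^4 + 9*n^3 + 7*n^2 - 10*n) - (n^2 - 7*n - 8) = n^5 - 7*n^4 + 9*n^3 + 6*n^2 - 3*n + 8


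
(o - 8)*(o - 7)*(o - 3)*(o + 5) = o^4 - 13*o^3 + 11*o^2 + 337*o - 840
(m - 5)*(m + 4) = m^2 - m - 20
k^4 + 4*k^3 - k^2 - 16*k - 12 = (k - 2)*(k + 1)*(k + 2)*(k + 3)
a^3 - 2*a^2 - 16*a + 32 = (a - 4)*(a - 2)*(a + 4)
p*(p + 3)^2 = p^3 + 6*p^2 + 9*p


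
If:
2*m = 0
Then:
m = 0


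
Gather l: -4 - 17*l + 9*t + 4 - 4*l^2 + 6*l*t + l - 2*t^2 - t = -4*l^2 + l*(6*t - 16) - 2*t^2 + 8*t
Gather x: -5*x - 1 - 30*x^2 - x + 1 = -30*x^2 - 6*x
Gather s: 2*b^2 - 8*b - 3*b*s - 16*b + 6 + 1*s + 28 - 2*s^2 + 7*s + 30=2*b^2 - 24*b - 2*s^2 + s*(8 - 3*b) + 64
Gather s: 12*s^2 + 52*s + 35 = 12*s^2 + 52*s + 35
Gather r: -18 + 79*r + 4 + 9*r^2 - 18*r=9*r^2 + 61*r - 14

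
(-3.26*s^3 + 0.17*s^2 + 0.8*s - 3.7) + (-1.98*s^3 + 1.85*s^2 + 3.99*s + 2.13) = -5.24*s^3 + 2.02*s^2 + 4.79*s - 1.57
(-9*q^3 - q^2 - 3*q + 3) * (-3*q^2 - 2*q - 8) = 27*q^5 + 21*q^4 + 83*q^3 + 5*q^2 + 18*q - 24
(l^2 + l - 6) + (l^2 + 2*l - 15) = 2*l^2 + 3*l - 21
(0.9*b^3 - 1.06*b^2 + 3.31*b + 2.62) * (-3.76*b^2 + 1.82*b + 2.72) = -3.384*b^5 + 5.6236*b^4 - 11.9268*b^3 - 6.7102*b^2 + 13.7716*b + 7.1264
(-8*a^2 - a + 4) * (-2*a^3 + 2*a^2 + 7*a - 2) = 16*a^5 - 14*a^4 - 66*a^3 + 17*a^2 + 30*a - 8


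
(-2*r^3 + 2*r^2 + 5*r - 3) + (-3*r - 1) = -2*r^3 + 2*r^2 + 2*r - 4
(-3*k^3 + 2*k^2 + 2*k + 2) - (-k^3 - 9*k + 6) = -2*k^3 + 2*k^2 + 11*k - 4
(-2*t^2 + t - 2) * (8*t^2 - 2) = -16*t^4 + 8*t^3 - 12*t^2 - 2*t + 4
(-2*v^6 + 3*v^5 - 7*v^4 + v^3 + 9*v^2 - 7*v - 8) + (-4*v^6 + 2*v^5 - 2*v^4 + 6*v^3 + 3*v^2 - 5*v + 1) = -6*v^6 + 5*v^5 - 9*v^4 + 7*v^3 + 12*v^2 - 12*v - 7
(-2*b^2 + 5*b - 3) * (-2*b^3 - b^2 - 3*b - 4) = 4*b^5 - 8*b^4 + 7*b^3 - 4*b^2 - 11*b + 12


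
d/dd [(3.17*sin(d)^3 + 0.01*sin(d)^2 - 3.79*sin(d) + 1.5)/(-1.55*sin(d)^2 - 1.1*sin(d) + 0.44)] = 0.416233090530697*(-4.9135*sin(d)^4 - 6.974*sin(d)^3 - 1.7011*sin(d)^2 + 4.6588*sin(d) - 0.0175999999999998)*cos(d)/(1.0*sin(d)^2 + 0.709677419354839*sin(d) - 0.283870967741936)^2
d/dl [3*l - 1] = 3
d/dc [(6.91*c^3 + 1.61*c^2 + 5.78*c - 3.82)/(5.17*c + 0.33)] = (71.4494*c^3 + 15.1646*c^2 + 1.0626*c + 21.6568)/(26.7289*c^2 + 3.4122*c + 0.1089)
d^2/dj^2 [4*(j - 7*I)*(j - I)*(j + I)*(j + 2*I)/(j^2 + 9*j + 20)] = (8*j^6 + 216*j^5 + 2424*j^4 + j^3*(10440 - 2480*I) + j^2*(12336 - 21600*I) + j*(3024 - 45600*I) + 54832 + 7200*I)/(j^6 + 27*j^5 + 303*j^4 + 1809*j^3 + 6060*j^2 + 10800*j + 8000)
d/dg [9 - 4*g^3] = -12*g^2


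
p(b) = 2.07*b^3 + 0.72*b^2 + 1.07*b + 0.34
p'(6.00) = 233.27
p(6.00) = 479.80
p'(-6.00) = 215.99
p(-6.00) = -427.28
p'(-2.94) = 50.51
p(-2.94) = -49.19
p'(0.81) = 6.31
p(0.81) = 2.78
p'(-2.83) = 46.73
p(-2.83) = -43.84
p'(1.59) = 19.06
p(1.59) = 12.18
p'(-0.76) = 3.56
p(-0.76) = -0.97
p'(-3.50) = 72.10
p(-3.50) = -83.34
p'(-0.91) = 4.90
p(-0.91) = -1.60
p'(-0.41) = 1.52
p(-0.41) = -0.12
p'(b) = 6.21*b^2 + 1.44*b + 1.07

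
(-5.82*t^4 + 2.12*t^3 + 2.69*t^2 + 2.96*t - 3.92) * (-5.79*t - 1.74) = 33.6978*t^5 - 2.148*t^4 - 19.2639*t^3 - 21.819*t^2 + 17.5464*t + 6.8208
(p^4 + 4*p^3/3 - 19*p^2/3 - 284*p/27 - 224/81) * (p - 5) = p^5 - 11*p^4/3 - 13*p^3 + 571*p^2/27 + 4036*p/81 + 1120/81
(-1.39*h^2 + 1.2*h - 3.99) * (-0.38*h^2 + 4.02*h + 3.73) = 0.5282*h^4 - 6.0438*h^3 + 1.1555*h^2 - 11.5638*h - 14.8827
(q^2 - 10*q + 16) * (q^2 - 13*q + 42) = q^4 - 23*q^3 + 188*q^2 - 628*q + 672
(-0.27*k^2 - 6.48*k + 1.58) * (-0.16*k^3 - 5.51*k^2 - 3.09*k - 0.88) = 0.0432*k^5 + 2.5245*k^4 + 36.2863*k^3 + 11.555*k^2 + 0.820200000000001*k - 1.3904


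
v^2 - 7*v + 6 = (v - 6)*(v - 1)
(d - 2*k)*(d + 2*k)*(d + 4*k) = d^3 + 4*d^2*k - 4*d*k^2 - 16*k^3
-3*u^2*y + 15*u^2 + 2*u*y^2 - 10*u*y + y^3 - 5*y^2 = (-u + y)*(3*u + y)*(y - 5)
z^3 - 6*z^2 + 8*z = z*(z - 4)*(z - 2)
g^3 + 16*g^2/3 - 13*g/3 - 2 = (g - 1)*(g + 1/3)*(g + 6)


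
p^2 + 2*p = p*(p + 2)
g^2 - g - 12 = (g - 4)*(g + 3)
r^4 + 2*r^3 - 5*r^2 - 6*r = r*(r - 2)*(r + 1)*(r + 3)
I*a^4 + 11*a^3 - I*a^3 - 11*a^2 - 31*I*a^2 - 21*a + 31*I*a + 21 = (a - 1)*(a - 7*I)*(a - 3*I)*(I*a + 1)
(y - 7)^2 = y^2 - 14*y + 49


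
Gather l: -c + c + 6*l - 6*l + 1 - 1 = 0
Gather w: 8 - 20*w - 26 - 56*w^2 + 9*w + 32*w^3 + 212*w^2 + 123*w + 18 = 32*w^3 + 156*w^2 + 112*w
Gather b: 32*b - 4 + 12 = 32*b + 8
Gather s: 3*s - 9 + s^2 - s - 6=s^2 + 2*s - 15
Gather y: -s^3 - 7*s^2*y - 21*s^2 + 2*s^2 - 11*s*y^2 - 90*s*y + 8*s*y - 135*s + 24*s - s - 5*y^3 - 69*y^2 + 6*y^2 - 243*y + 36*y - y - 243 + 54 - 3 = -s^3 - 19*s^2 - 112*s - 5*y^3 + y^2*(-11*s - 63) + y*(-7*s^2 - 82*s - 208) - 192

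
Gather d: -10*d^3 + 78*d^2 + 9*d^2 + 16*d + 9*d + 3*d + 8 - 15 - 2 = -10*d^3 + 87*d^2 + 28*d - 9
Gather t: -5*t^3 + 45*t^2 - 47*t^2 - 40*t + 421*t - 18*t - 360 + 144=-5*t^3 - 2*t^2 + 363*t - 216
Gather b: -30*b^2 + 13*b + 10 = -30*b^2 + 13*b + 10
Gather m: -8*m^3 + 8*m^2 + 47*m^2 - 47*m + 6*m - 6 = -8*m^3 + 55*m^2 - 41*m - 6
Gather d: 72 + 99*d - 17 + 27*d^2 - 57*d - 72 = 27*d^2 + 42*d - 17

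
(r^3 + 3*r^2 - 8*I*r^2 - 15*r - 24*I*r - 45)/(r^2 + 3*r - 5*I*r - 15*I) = r - 3*I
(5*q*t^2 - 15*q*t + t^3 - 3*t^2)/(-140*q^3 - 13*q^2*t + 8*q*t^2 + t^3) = t*(3 - t)/(28*q^2 - 3*q*t - t^2)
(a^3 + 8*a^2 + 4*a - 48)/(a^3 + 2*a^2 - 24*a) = (a^2 + 2*a - 8)/(a*(a - 4))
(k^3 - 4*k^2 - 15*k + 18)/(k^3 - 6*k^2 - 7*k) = (-k^3 + 4*k^2 + 15*k - 18)/(k*(-k^2 + 6*k + 7))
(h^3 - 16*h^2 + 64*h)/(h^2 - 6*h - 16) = h*(h - 8)/(h + 2)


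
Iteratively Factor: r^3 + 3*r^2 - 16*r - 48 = (r - 4)*(r^2 + 7*r + 12) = (r - 4)*(r + 3)*(r + 4)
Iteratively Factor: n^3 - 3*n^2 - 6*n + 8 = (n + 2)*(n^2 - 5*n + 4) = (n - 1)*(n + 2)*(n - 4)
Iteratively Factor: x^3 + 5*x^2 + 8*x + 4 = (x + 2)*(x^2 + 3*x + 2) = (x + 1)*(x + 2)*(x + 2)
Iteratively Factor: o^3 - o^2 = (o - 1)*(o^2) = o*(o - 1)*(o)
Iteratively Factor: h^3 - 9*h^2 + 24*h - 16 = (h - 4)*(h^2 - 5*h + 4) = (h - 4)*(h - 1)*(h - 4)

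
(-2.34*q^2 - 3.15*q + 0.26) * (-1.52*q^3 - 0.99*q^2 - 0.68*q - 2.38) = 3.5568*q^5 + 7.1046*q^4 + 4.3145*q^3 + 7.4538*q^2 + 7.3202*q - 0.6188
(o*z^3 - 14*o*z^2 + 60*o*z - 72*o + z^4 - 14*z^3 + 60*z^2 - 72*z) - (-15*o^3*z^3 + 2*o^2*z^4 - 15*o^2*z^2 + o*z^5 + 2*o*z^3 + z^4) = 15*o^3*z^3 - 2*o^2*z^4 + 15*o^2*z^2 - o*z^5 - o*z^3 - 14*o*z^2 + 60*o*z - 72*o - 14*z^3 + 60*z^2 - 72*z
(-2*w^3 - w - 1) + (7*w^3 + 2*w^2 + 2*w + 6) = 5*w^3 + 2*w^2 + w + 5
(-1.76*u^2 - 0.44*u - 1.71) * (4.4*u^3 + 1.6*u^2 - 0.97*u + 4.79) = -7.744*u^5 - 4.752*u^4 - 6.5208*u^3 - 10.7396*u^2 - 0.4489*u - 8.1909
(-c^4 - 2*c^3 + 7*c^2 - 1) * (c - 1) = -c^5 - c^4 + 9*c^3 - 7*c^2 - c + 1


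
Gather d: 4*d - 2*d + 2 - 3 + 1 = 2*d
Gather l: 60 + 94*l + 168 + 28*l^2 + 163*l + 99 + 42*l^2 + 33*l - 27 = 70*l^2 + 290*l + 300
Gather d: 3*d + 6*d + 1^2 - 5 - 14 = 9*d - 18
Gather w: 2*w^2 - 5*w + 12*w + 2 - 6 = 2*w^2 + 7*w - 4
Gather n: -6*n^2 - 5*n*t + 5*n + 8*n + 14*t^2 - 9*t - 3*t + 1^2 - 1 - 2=-6*n^2 + n*(13 - 5*t) + 14*t^2 - 12*t - 2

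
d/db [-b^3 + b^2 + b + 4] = -3*b^2 + 2*b + 1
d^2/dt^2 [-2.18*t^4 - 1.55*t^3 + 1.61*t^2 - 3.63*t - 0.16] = -26.16*t^2 - 9.3*t + 3.22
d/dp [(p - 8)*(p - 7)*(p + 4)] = 3*p^2 - 22*p - 4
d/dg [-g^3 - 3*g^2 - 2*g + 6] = -3*g^2 - 6*g - 2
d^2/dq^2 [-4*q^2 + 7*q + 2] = -8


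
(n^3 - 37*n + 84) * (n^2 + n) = n^5 + n^4 - 37*n^3 + 47*n^2 + 84*n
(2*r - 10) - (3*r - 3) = -r - 7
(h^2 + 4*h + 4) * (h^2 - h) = h^4 + 3*h^3 - 4*h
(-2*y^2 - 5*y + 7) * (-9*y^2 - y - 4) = 18*y^4 + 47*y^3 - 50*y^2 + 13*y - 28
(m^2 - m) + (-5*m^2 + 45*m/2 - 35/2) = -4*m^2 + 43*m/2 - 35/2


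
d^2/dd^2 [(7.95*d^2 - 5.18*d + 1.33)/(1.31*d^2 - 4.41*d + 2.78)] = (-1.4210854715202e-14*d^4 + 74.0770939999999*d^3 - 160.019382*d^2 + 67.0858859999998*d + 37.91479)/(2.248091*d^6 - 22.704003*d^5 + 90.743307*d^4 - 182.128149*d^3 + 192.569766*d^2 - 102.246732*d + 21.484952)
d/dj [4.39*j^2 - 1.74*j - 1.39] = 8.78*j - 1.74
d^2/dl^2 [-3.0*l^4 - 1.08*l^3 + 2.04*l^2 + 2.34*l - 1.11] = -36.0*l^2 - 6.48*l + 4.08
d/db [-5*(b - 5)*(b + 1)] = 20 - 10*b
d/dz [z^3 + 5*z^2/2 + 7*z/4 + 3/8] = 3*z^2 + 5*z + 7/4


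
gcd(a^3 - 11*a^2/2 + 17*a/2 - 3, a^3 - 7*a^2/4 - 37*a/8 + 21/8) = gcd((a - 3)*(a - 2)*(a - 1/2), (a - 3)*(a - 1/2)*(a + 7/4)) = a^2 - 7*a/2 + 3/2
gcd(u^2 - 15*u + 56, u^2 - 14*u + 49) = u - 7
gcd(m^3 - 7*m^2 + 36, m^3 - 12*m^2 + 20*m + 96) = m^2 - 4*m - 12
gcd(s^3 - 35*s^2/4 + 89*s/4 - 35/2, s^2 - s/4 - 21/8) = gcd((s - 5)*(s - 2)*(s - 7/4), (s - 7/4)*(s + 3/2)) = s - 7/4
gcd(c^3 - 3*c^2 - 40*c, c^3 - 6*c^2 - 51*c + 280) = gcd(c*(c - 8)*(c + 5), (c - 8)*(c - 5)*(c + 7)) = c - 8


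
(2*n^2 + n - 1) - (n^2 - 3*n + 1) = n^2 + 4*n - 2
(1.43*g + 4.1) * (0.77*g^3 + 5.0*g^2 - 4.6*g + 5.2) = 1.1011*g^4 + 10.307*g^3 + 13.922*g^2 - 11.424*g + 21.32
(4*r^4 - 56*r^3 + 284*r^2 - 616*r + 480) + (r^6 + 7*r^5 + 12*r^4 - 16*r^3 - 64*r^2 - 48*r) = r^6 + 7*r^5 + 16*r^4 - 72*r^3 + 220*r^2 - 664*r + 480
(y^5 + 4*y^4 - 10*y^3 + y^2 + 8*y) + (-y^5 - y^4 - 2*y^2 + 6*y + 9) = 3*y^4 - 10*y^3 - y^2 + 14*y + 9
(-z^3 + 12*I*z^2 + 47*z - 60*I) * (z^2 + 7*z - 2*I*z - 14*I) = -z^5 - 7*z^4 + 14*I*z^4 + 71*z^3 + 98*I*z^3 + 497*z^2 - 154*I*z^2 - 120*z - 1078*I*z - 840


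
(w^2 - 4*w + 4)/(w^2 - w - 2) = (w - 2)/(w + 1)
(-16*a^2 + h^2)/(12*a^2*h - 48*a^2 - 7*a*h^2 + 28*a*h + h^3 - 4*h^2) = (-4*a - h)/(3*a*h - 12*a - h^2 + 4*h)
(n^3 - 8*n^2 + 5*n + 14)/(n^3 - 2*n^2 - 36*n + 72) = (n^2 - 6*n - 7)/(n^2 - 36)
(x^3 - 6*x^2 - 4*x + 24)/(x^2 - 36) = (x^2 - 4)/(x + 6)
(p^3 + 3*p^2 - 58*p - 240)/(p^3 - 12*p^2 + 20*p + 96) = (p^2 + 11*p + 30)/(p^2 - 4*p - 12)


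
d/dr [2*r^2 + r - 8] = 4*r + 1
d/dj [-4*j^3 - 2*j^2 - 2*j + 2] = -12*j^2 - 4*j - 2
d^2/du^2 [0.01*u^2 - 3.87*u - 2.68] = 0.0200000000000000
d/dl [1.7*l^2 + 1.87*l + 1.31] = 3.4*l + 1.87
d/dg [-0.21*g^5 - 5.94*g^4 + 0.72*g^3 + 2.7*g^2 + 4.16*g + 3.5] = -1.05*g^4 - 23.76*g^3 + 2.16*g^2 + 5.4*g + 4.16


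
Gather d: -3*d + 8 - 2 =6 - 3*d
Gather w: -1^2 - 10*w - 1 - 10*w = -20*w - 2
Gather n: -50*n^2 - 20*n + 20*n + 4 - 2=2 - 50*n^2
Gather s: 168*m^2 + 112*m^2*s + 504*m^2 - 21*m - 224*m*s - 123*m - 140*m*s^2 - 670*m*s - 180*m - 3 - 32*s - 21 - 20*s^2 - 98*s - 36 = 672*m^2 - 324*m + s^2*(-140*m - 20) + s*(112*m^2 - 894*m - 130) - 60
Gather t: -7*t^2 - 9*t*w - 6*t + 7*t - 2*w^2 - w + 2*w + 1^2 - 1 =-7*t^2 + t*(1 - 9*w) - 2*w^2 + w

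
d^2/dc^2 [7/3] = 0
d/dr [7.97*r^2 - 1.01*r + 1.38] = 15.94*r - 1.01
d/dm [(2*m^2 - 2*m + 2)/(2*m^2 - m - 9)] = 2*(m^2 - 22*m + 10)/(4*m^4 - 4*m^3 - 35*m^2 + 18*m + 81)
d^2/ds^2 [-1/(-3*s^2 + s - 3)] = 2*(-9*s^2 + 3*s + (6*s - 1)^2 - 9)/(3*s^2 - s + 3)^3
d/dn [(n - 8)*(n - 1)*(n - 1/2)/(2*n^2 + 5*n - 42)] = (4*n^4 + 20*n^3 - 397*n^2 + 1628*n - 1010)/(2*(4*n^4 + 20*n^3 - 143*n^2 - 420*n + 1764))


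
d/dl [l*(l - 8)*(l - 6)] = 3*l^2 - 28*l + 48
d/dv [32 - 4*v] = -4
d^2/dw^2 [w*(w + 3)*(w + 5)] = 6*w + 16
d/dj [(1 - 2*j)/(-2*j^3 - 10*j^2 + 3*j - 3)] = (-8*j^3 - 14*j^2 + 20*j + 3)/(4*j^6 + 40*j^5 + 88*j^4 - 48*j^3 + 69*j^2 - 18*j + 9)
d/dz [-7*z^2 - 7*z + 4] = -14*z - 7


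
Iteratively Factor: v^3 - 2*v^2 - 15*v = (v)*(v^2 - 2*v - 15) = v*(v + 3)*(v - 5)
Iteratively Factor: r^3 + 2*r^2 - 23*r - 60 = (r + 4)*(r^2 - 2*r - 15) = (r - 5)*(r + 4)*(r + 3)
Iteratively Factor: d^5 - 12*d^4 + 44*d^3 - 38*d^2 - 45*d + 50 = (d - 5)*(d^4 - 7*d^3 + 9*d^2 + 7*d - 10) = (d - 5)^2*(d^3 - 2*d^2 - d + 2) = (d - 5)^2*(d - 1)*(d^2 - d - 2) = (d - 5)^2*(d - 1)*(d + 1)*(d - 2)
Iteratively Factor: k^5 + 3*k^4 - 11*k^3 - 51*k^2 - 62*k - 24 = (k - 4)*(k^4 + 7*k^3 + 17*k^2 + 17*k + 6) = (k - 4)*(k + 2)*(k^3 + 5*k^2 + 7*k + 3) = (k - 4)*(k + 1)*(k + 2)*(k^2 + 4*k + 3) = (k - 4)*(k + 1)^2*(k + 2)*(k + 3)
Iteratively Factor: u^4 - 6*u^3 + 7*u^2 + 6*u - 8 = (u + 1)*(u^3 - 7*u^2 + 14*u - 8) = (u - 2)*(u + 1)*(u^2 - 5*u + 4) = (u - 2)*(u - 1)*(u + 1)*(u - 4)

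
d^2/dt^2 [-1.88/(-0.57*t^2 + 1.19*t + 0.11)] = (1.221624*t^2 - 2.550408*t - 1.88*(1.14*t - 1.19)*(2.28*t - 2.38) - 0.235752)/(-0.57*t^2 + 1.19*t + 0.11)^3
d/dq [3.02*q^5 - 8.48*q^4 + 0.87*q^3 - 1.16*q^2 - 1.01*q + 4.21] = 15.1*q^4 - 33.92*q^3 + 2.61*q^2 - 2.32*q - 1.01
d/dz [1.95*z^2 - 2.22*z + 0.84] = 3.9*z - 2.22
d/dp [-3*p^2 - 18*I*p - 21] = -6*p - 18*I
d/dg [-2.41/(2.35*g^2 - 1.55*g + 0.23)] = (11.327*g - 3.7355)/(2.35*g^2 - 1.55*g + 0.23)^2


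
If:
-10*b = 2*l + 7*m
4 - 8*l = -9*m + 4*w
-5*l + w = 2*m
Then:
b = 62/305 - 99*w/305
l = w/61 + 8/61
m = 28*w/61 - 20/61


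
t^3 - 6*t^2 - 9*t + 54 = (t - 6)*(t - 3)*(t + 3)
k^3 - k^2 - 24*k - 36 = (k - 6)*(k + 2)*(k + 3)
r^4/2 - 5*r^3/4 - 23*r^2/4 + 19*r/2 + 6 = (r/2 + 1/4)*(r - 4)*(r - 2)*(r + 3)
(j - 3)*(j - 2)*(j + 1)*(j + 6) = j^4 + 2*j^3 - 23*j^2 + 12*j + 36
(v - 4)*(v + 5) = v^2 + v - 20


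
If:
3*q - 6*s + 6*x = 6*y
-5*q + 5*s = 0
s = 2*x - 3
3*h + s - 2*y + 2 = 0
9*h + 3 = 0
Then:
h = -1/3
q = 2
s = 2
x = 5/2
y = 3/2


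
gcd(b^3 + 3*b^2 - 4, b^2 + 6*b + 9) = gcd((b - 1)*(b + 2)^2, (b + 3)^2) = 1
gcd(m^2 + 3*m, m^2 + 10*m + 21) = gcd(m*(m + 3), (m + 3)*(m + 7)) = m + 3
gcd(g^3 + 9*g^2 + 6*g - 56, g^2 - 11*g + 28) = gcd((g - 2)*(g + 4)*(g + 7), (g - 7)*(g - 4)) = 1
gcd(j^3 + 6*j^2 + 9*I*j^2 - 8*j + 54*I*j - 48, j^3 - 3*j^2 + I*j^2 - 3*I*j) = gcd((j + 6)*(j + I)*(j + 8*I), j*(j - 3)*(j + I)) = j + I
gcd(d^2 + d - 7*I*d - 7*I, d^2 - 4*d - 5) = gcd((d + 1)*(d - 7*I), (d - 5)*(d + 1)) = d + 1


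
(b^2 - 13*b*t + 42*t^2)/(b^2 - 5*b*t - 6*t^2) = (b - 7*t)/(b + t)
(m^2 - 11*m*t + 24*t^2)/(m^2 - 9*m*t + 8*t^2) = (-m + 3*t)/(-m + t)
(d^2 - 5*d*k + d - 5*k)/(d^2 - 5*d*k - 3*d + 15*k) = (d + 1)/(d - 3)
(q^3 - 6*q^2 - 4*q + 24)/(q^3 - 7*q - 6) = (q^2 - 8*q + 12)/(q^2 - 2*q - 3)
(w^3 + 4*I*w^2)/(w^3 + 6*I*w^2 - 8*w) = w/(w + 2*I)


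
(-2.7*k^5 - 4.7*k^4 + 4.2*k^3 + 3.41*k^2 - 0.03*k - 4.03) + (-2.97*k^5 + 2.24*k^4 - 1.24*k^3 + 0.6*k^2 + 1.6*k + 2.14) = -5.67*k^5 - 2.46*k^4 + 2.96*k^3 + 4.01*k^2 + 1.57*k - 1.89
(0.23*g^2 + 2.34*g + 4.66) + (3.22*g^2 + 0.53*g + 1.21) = 3.45*g^2 + 2.87*g + 5.87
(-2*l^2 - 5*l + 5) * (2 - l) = 2*l^3 + l^2 - 15*l + 10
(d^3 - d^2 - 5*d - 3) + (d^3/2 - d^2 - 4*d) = 3*d^3/2 - 2*d^2 - 9*d - 3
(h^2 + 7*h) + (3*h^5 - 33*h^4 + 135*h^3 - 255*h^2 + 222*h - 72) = 3*h^5 - 33*h^4 + 135*h^3 - 254*h^2 + 229*h - 72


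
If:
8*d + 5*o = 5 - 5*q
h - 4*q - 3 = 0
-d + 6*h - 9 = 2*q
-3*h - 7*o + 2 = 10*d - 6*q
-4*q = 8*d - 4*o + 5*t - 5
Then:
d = 1585/137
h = 475/137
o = -2415/137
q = 16/137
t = -21719/685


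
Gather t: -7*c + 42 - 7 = 35 - 7*c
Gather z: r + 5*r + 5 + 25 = 6*r + 30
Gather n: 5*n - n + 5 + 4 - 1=4*n + 8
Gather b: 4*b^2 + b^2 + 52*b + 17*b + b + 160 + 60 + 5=5*b^2 + 70*b + 225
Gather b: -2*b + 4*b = 2*b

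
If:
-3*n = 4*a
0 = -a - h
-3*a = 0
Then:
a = 0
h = 0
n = 0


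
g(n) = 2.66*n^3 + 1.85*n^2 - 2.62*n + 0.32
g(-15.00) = -8521.63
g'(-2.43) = 35.51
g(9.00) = 2065.73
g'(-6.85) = 346.48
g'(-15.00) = 1737.38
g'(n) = 7.98*n^2 + 3.7*n - 2.62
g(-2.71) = -31.93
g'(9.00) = 677.06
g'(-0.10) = -2.91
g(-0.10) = 0.60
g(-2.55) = -25.08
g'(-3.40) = 77.05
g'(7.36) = 456.89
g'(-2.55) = 39.83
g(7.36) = 1141.76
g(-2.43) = -20.56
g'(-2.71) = 45.96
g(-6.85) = -749.90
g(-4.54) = -198.57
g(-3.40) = -73.93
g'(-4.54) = 145.06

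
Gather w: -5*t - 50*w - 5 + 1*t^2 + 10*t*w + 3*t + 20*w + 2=t^2 - 2*t + w*(10*t - 30) - 3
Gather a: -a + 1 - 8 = -a - 7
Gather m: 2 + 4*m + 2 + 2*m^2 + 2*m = 2*m^2 + 6*m + 4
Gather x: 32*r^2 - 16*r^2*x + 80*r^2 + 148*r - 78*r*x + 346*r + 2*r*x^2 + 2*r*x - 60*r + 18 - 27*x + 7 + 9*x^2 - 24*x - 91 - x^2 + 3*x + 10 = 112*r^2 + 434*r + x^2*(2*r + 8) + x*(-16*r^2 - 76*r - 48) - 56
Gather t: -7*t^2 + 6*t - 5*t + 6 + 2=-7*t^2 + t + 8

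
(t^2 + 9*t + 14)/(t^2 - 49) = (t + 2)/(t - 7)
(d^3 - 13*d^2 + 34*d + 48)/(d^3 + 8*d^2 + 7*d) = (d^2 - 14*d + 48)/(d*(d + 7))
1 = 1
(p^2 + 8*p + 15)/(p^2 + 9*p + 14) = (p^2 + 8*p + 15)/(p^2 + 9*p + 14)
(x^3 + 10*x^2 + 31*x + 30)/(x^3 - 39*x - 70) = (x + 3)/(x - 7)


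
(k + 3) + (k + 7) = 2*k + 10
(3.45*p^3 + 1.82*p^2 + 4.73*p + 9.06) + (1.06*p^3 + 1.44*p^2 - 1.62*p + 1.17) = 4.51*p^3 + 3.26*p^2 + 3.11*p + 10.23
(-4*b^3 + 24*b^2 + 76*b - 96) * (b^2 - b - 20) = -4*b^5 + 28*b^4 + 132*b^3 - 652*b^2 - 1424*b + 1920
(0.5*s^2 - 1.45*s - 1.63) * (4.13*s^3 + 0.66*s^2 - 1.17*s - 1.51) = 2.065*s^5 - 5.6585*s^4 - 8.2739*s^3 - 0.1343*s^2 + 4.0966*s + 2.4613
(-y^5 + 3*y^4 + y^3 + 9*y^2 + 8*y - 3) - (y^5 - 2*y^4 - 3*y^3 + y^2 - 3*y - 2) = -2*y^5 + 5*y^4 + 4*y^3 + 8*y^2 + 11*y - 1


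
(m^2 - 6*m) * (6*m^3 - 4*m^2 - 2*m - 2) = 6*m^5 - 40*m^4 + 22*m^3 + 10*m^2 + 12*m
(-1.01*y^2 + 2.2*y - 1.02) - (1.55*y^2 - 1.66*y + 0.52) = -2.56*y^2 + 3.86*y - 1.54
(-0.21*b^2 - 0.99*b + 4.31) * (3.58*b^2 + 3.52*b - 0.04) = -0.7518*b^4 - 4.2834*b^3 + 11.9534*b^2 + 15.2108*b - 0.1724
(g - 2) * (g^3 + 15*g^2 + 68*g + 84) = g^4 + 13*g^3 + 38*g^2 - 52*g - 168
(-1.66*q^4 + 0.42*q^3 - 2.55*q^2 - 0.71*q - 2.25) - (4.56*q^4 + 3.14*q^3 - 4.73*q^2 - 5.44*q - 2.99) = -6.22*q^4 - 2.72*q^3 + 2.18*q^2 + 4.73*q + 0.74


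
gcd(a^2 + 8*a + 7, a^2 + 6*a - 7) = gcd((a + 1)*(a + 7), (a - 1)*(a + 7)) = a + 7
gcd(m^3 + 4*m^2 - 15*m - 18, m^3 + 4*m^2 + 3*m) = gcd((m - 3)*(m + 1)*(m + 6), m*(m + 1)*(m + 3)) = m + 1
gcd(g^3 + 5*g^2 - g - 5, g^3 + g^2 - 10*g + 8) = g - 1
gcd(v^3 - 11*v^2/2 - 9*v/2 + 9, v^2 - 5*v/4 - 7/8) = 1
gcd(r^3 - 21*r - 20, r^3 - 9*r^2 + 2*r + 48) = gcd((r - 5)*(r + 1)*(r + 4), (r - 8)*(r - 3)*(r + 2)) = 1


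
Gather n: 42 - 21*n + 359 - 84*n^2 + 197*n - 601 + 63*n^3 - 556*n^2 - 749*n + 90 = 63*n^3 - 640*n^2 - 573*n - 110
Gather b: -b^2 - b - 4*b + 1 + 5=-b^2 - 5*b + 6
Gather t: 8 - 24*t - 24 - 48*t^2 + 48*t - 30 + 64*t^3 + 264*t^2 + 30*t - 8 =64*t^3 + 216*t^2 + 54*t - 54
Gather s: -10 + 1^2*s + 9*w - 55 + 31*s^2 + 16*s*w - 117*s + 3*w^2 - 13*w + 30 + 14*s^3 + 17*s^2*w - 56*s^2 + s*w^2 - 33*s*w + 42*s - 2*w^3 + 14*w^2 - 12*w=14*s^3 + s^2*(17*w - 25) + s*(w^2 - 17*w - 74) - 2*w^3 + 17*w^2 - 16*w - 35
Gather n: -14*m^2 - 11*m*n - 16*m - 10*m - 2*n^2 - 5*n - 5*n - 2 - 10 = -14*m^2 - 26*m - 2*n^2 + n*(-11*m - 10) - 12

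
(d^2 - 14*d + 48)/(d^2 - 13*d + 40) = (d - 6)/(d - 5)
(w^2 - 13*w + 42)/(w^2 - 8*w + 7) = (w - 6)/(w - 1)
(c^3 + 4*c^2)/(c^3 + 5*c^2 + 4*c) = c/(c + 1)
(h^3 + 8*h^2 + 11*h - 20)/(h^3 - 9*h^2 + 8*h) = (h^2 + 9*h + 20)/(h*(h - 8))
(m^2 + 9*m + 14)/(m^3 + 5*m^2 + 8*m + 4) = (m + 7)/(m^2 + 3*m + 2)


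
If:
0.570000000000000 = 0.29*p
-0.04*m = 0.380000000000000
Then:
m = -9.50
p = 1.97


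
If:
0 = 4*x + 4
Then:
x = -1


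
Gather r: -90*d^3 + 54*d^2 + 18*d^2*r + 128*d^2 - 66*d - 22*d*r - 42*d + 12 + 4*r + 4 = -90*d^3 + 182*d^2 - 108*d + r*(18*d^2 - 22*d + 4) + 16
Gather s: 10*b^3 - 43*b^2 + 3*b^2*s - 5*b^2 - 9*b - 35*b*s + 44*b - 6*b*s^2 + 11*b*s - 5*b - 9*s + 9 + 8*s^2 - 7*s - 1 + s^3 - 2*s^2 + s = 10*b^3 - 48*b^2 + 30*b + s^3 + s^2*(6 - 6*b) + s*(3*b^2 - 24*b - 15) + 8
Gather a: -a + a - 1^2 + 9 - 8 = 0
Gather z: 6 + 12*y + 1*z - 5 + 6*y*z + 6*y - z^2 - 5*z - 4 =18*y - z^2 + z*(6*y - 4) - 3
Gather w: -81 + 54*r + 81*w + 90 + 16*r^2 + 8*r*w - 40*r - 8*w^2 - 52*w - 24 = 16*r^2 + 14*r - 8*w^2 + w*(8*r + 29) - 15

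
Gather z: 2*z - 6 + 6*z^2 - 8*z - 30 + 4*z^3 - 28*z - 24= 4*z^3 + 6*z^2 - 34*z - 60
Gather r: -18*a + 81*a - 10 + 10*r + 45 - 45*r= 63*a - 35*r + 35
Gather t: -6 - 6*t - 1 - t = -7*t - 7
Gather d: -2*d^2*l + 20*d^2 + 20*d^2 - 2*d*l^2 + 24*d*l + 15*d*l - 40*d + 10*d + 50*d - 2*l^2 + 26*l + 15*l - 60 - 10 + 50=d^2*(40 - 2*l) + d*(-2*l^2 + 39*l + 20) - 2*l^2 + 41*l - 20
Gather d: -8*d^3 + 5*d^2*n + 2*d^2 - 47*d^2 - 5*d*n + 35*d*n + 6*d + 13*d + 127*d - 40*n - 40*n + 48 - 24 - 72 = -8*d^3 + d^2*(5*n - 45) + d*(30*n + 146) - 80*n - 48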